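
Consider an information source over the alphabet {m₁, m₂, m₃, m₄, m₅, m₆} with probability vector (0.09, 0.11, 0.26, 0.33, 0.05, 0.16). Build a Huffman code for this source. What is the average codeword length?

2.39 bits/symbol

Repeatedly combine the two least-probable nodes; the expected code length is the sum of the merged weights.
merge 1/20 + 9/100 → 7/50
merge 11/100 + 7/50 → 1/4
merge 4/25 + 1/4 → 41/100
merge 13/50 + 33/100 → 59/100
merge 41/100 + 59/100 → 1
L = 7/50 + 1/4 + 41/100 + 59/100 + 1 = 239/100 = 2.39 bits/symbol.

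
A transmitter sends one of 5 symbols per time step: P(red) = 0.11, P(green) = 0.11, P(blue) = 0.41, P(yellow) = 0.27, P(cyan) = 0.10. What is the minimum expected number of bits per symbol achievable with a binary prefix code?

Repeatedly combine the two least-probable nodes; the expected code length is the sum of the merged weights.
merge 1/10 + 11/100 → 21/100
merge 11/100 + 21/100 → 8/25
merge 27/100 + 8/25 → 59/100
merge 41/100 + 59/100 → 1
L = 21/100 + 8/25 + 59/100 + 1 = 53/25 = 2.12 bits/symbol.

2.12 bits/symbol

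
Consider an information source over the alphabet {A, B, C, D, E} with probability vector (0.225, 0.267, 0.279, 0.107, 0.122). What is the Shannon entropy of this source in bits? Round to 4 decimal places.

H = −Σ pᵢ log₂ pᵢ.
−0.225·log₂(0.225) = 0.4842
−0.267·log₂(0.267) = 0.5087
−0.279·log₂(0.279) = 0.5138
−0.107·log₂(0.107) = 0.3450
−0.122·log₂(0.122) = 0.3703
Sum ≈ 2.2220 → 2.2220 bits.

2.2220 bits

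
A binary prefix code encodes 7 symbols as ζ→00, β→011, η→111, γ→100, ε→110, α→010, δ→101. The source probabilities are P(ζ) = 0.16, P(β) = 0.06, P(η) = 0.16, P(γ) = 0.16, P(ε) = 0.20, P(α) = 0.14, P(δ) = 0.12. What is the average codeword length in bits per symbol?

L̄ = Σ pᵢ·ℓᵢ = 0.16·2 + 0.06·3 + 0.16·3 + 0.16·3 + 0.20·3 + 0.14·3 + 0.12·3 = 2.84 bits/symbol.

2.84 bits/symbol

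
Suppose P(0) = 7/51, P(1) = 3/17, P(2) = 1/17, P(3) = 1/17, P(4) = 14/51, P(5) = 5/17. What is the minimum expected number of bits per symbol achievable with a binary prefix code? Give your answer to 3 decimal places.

Repeatedly combine the two least-probable nodes; the expected code length is the sum of the merged weights.
merge 1/17 + 1/17 → 2/17
merge 2/17 + 7/51 → 13/51
merge 3/17 + 13/51 → 22/51
merge 14/51 + 5/17 → 29/51
merge 22/51 + 29/51 → 1
L = 2/17 + 13/51 + 22/51 + 29/51 + 1 = 121/51 ≈ 2.373 bits/symbol.

2.373 bits/symbol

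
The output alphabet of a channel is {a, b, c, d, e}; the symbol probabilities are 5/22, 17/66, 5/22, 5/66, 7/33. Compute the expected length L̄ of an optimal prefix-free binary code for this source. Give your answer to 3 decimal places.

2.288 bits/symbol

Repeatedly combine the two least-probable nodes; the expected code length is the sum of the merged weights.
merge 5/66 + 7/33 → 19/66
merge 5/22 + 5/22 → 5/11
merge 17/66 + 19/66 → 6/11
merge 5/11 + 6/11 → 1
L = 19/66 + 5/11 + 6/11 + 1 = 151/66 ≈ 2.288 bits/symbol.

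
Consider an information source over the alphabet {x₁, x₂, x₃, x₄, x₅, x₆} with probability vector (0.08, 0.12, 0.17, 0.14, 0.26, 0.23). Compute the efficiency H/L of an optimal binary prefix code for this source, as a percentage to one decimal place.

98.9%

Entropy H = −Σ p log₂ p ≈ 2.4832 bits.
Huffman merges: 2/25+3/25→1/5; 7/50+17/100→31/100; 1/5+23/100→43/100; 13/50+31/100→57/100; 43/100+57/100→1. L = 251/100 ≈ 2.5100.
Efficiency = H/L = 2.4832/2.5100 = 98.9%.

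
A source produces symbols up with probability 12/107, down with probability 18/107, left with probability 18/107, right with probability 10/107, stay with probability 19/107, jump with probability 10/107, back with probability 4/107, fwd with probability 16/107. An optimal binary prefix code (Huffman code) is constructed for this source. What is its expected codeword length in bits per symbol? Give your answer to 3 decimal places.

Repeatedly combine the two least-probable nodes; the expected code length is the sum of the merged weights.
merge 4/107 + 10/107 → 14/107
merge 10/107 + 12/107 → 22/107
merge 14/107 + 16/107 → 30/107
merge 18/107 + 18/107 → 36/107
merge 19/107 + 22/107 → 41/107
merge 30/107 + 36/107 → 66/107
merge 41/107 + 66/107 → 1
L = 14/107 + 22/107 + 30/107 + 36/107 + 41/107 + 66/107 + 1 = 316/107 ≈ 2.953 bits/symbol.

2.953 bits/symbol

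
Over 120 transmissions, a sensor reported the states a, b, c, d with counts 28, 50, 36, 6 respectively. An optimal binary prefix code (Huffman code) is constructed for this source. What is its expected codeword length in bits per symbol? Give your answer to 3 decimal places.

Probabilities are the counts divided by 120.
Repeatedly combine the two least-probable nodes; the expected code length is the sum of the merged weights.
merge 1/20 + 7/30 → 17/60
merge 17/60 + 3/10 → 7/12
merge 5/12 + 7/12 → 1
L = 17/60 + 7/12 + 1 = 28/15 ≈ 1.867 bits/symbol.

1.867 bits/symbol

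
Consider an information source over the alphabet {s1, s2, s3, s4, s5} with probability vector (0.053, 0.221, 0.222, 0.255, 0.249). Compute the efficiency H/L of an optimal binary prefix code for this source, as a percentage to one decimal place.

Entropy H = −Σ p log₂ p ≈ 2.1901 bits.
Huffman merges: 53/1000+221/1000→137/500; 111/500+249/1000→471/1000; 51/200+137/500→529/1000; 471/1000+529/1000→1. L = 1137/500 ≈ 2.2740.
Efficiency = H/L = 2.1901/2.2740 = 96.3%.

96.3%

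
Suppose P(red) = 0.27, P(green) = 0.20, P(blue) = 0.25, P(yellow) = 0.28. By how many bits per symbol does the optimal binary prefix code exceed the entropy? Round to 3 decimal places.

0.011 bits

Entropy H = −Σ p log₂ p ≈ 1.9886 bits.
Huffman merges: 1/5+1/4→9/20; 27/100+7/25→11/20; 9/20+11/20→1. L = 2 ≈ 2.0000.
L − H = 2.0000 − 1.9886 = 0.011 bits.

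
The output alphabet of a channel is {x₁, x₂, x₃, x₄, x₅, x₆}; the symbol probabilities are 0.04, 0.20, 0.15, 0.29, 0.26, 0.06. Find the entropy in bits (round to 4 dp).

2.3274 bits

H = −Σ pᵢ log₂ pᵢ.
−0.04·log₂(0.04) = 0.1858
−0.20·log₂(0.20) = 0.4644
−0.15·log₂(0.15) = 0.4105
−0.29·log₂(0.29) = 0.5179
−0.26·log₂(0.26) = 0.5053
−0.06·log₂(0.06) = 0.2435
Sum ≈ 2.3274 → 2.3274 bits.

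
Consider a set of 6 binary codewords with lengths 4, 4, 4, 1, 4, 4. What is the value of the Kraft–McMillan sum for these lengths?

0.8125

With common denominator 2^4 = 16: Σ 2^(−ℓᵢ) = 1/16 + 1/16 + 1/16 + 8/16 + 1/16 + 1/16 = 13/16 = 0.8125.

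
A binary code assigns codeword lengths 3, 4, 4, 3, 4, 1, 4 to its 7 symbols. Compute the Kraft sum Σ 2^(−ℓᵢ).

With common denominator 2^4 = 16: Σ 2^(−ℓᵢ) = 2/16 + 1/16 + 1/16 + 2/16 + 1/16 + 8/16 + 1/16 = 16/16 = 1.

1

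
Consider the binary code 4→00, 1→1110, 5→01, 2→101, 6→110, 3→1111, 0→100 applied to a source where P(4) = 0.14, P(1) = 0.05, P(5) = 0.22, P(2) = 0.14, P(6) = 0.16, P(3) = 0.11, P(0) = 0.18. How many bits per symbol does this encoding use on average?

2.8 bits/symbol

L̄ = Σ pᵢ·ℓᵢ = 0.14·2 + 0.05·4 + 0.22·2 + 0.14·3 + 0.16·3 + 0.11·4 + 0.18·3 = 2.8 bits/symbol.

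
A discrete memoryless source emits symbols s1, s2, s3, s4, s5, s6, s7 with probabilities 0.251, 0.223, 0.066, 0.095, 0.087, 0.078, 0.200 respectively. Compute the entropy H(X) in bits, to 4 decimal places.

H = −Σ pᵢ log₂ pᵢ.
−0.251·log₂(0.251) = 0.5006
−0.223·log₂(0.223) = 0.4828
−0.066·log₂(0.066) = 0.2588
−0.095·log₂(0.095) = 0.3226
−0.087·log₂(0.087) = 0.3065
−0.078·log₂(0.078) = 0.2871
−0.200·log₂(0.200) = 0.4644
Sum ≈ 2.6227 → 2.6227 bits.

2.6227 bits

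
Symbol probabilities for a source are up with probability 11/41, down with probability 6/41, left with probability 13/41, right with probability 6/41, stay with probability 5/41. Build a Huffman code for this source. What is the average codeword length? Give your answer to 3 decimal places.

2.268 bits/symbol

Repeatedly combine the two least-probable nodes; the expected code length is the sum of the merged weights.
merge 5/41 + 6/41 → 11/41
merge 6/41 + 11/41 → 17/41
merge 11/41 + 13/41 → 24/41
merge 17/41 + 24/41 → 1
L = 11/41 + 17/41 + 24/41 + 1 = 93/41 ≈ 2.268 bits/symbol.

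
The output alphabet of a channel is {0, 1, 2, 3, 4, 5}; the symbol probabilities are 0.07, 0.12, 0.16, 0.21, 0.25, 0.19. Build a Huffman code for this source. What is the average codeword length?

Repeatedly combine the two least-probable nodes; the expected code length is the sum of the merged weights.
merge 7/100 + 3/25 → 19/100
merge 4/25 + 19/100 → 7/20
merge 19/100 + 21/100 → 2/5
merge 1/4 + 7/20 → 3/5
merge 2/5 + 3/5 → 1
L = 19/100 + 7/20 + 2/5 + 3/5 + 1 = 127/50 = 2.54 bits/symbol.

2.54 bits/symbol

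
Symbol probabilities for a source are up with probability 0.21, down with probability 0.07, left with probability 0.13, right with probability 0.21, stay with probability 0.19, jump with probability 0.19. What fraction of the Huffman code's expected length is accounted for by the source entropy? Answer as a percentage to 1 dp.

97.2%

Entropy H = −Σ p log₂ p ≈ 2.5073 bits.
Huffman merges: 7/100+13/100→1/5; 19/100+19/100→19/50; 1/5+21/100→41/100; 21/100+19/50→59/100; 41/100+59/100→1. L = 129/50 ≈ 2.5800.
Efficiency = H/L = 2.5073/2.5800 = 97.2%.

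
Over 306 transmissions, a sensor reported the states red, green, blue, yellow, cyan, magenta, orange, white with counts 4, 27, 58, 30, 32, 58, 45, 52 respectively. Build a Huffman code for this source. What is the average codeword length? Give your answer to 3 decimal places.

2.912 bits/symbol

Probabilities are the counts divided by 306.
Repeatedly combine the two least-probable nodes; the expected code length is the sum of the merged weights.
merge 2/153 + 3/34 → 31/306
merge 5/51 + 31/306 → 61/306
merge 16/153 + 5/34 → 77/306
merge 26/153 + 29/153 → 55/153
merge 29/153 + 61/306 → 7/18
merge 77/306 + 55/153 → 11/18
merge 7/18 + 11/18 → 1
L = 31/306 + 61/306 + 77/306 + 55/153 + 7/18 + 11/18 + 1 = 99/34 ≈ 2.912 bits/symbol.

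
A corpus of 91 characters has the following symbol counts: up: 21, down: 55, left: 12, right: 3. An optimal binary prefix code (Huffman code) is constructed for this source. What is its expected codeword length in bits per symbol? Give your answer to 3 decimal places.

1.560 bits/symbol

Probabilities are the counts divided by 91.
Repeatedly combine the two least-probable nodes; the expected code length is the sum of the merged weights.
merge 3/91 + 12/91 → 15/91
merge 15/91 + 3/13 → 36/91
merge 36/91 + 55/91 → 1
L = 15/91 + 36/91 + 1 = 142/91 ≈ 1.560 bits/symbol.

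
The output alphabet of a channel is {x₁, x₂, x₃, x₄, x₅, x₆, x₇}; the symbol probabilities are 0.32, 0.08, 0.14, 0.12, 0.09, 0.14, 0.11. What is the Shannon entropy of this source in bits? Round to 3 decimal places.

H = −Σ pᵢ log₂ pᵢ.
−0.32·log₂(0.32) = 0.5260
−0.08·log₂(0.08) = 0.2915
−0.14·log₂(0.14) = 0.3971
−0.12·log₂(0.12) = 0.3671
−0.09·log₂(0.09) = 0.3127
−0.14·log₂(0.14) = 0.3971
−0.11·log₂(0.11) = 0.3503
Sum ≈ 2.6418 → 2.642 bits.

2.642 bits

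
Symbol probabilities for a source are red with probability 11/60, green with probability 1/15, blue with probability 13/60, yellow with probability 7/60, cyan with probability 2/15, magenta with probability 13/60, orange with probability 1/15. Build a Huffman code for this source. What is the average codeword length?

2.7 bits/symbol

Repeatedly combine the two least-probable nodes; the expected code length is the sum of the merged weights.
merge 1/15 + 1/15 → 2/15
merge 7/60 + 2/15 → 1/4
merge 2/15 + 11/60 → 19/60
merge 13/60 + 13/60 → 13/30
merge 1/4 + 19/60 → 17/30
merge 13/30 + 17/30 → 1
L = 2/15 + 1/4 + 19/60 + 13/30 + 17/30 + 1 = 27/10 = 2.7 bits/symbol.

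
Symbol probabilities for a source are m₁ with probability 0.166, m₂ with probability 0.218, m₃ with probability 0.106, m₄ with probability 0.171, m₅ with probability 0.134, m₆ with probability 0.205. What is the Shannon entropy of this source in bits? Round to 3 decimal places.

H = −Σ pᵢ log₂ pᵢ.
−0.166·log₂(0.166) = 0.4301
−0.218·log₂(0.218) = 0.4791
−0.106·log₂(0.106) = 0.3432
−0.171·log₂(0.171) = 0.4357
−0.134·log₂(0.134) = 0.3886
−0.205·log₂(0.205) = 0.4687
Sum ≈ 2.5453 → 2.545 bits.

2.545 bits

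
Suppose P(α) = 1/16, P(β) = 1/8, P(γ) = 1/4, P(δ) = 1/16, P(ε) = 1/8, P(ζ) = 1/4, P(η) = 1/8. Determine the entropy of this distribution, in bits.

Each probability is a power of 1/2, so log₂(1/p) is an integer.
H = Σ p·log₂(1/p) = 1/16·4 + 1/8·3 + 1/4·2 + 1/16·4 + 1/8·3 + 1/4·2 + 1/8·3 = 2.625 bits.

2.625 bits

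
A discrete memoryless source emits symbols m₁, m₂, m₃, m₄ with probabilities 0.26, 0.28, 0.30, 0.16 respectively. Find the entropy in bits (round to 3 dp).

H = −Σ pᵢ log₂ pᵢ.
−0.26·log₂(0.26) = 0.5053
−0.28·log₂(0.28) = 0.5142
−0.30·log₂(0.30) = 0.5211
−0.16·log₂(0.16) = 0.4230
Sum ≈ 1.9636 → 1.964 bits.

1.964 bits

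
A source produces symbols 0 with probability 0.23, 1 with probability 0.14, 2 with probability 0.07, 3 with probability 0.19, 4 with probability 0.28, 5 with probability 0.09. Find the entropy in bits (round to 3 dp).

H = −Σ pᵢ log₂ pᵢ.
−0.23·log₂(0.23) = 0.4877
−0.14·log₂(0.14) = 0.3971
−0.07·log₂(0.07) = 0.2686
−0.19·log₂(0.19) = 0.4552
−0.28·log₂(0.28) = 0.5142
−0.09·log₂(0.09) = 0.3127
Sum ≈ 2.4354 → 2.435 bits.

2.435 bits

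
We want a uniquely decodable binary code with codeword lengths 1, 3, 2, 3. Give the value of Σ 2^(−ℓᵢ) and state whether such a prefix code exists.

With common denominator 2^3 = 8: Σ 2^(−ℓᵢ) = 4/8 + 1/8 + 2/8 + 1/8 = 8/8 = 1.
Kraft's inequality requires Σ ≤ 1; here Σ = 1 ≤ 1, so such a prefix code exists.

1; yes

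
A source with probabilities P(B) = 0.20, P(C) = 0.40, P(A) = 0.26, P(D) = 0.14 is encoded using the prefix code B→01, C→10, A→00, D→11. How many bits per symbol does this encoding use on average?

L̄ = Σ pᵢ·ℓᵢ = 0.20·2 + 0.40·2 + 0.26·2 + 0.14·2 = 2 bits/symbol.

2 bits/symbol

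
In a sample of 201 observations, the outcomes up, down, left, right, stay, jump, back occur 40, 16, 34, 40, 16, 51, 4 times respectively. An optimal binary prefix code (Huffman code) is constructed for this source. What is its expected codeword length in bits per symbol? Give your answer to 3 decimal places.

Probabilities are the counts divided by 201.
Repeatedly combine the two least-probable nodes; the expected code length is the sum of the merged weights.
merge 4/201 + 16/201 → 20/201
merge 16/201 + 20/201 → 12/67
merge 34/201 + 12/67 → 70/201
merge 40/201 + 40/201 → 80/201
merge 17/67 + 70/201 → 121/201
merge 80/201 + 121/201 → 1
L = 20/201 + 12/67 + 70/201 + 80/201 + 121/201 + 1 = 176/67 ≈ 2.627 bits/symbol.

2.627 bits/symbol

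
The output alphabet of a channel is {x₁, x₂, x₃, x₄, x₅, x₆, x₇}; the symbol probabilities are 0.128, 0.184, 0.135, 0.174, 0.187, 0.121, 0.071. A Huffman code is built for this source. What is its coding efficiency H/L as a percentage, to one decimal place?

97.8%

Entropy H = −Σ p log₂ p ≈ 2.7499 bits.
Huffman merges: 71/1000+121/1000→24/125; 16/125+27/200→263/1000; 87/500+23/125→179/500; 187/1000+24/125→379/1000; 263/1000+179/500→621/1000; 379/1000+621/1000→1. L = 2813/1000 ≈ 2.8130.
Efficiency = H/L = 2.7499/2.8130 = 97.8%.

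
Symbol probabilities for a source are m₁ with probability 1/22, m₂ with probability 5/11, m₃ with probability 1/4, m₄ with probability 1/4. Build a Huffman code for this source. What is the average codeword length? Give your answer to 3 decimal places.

Repeatedly combine the two least-probable nodes; the expected code length is the sum of the merged weights.
merge 1/22 + 1/4 → 13/44
merge 1/4 + 13/44 → 6/11
merge 5/11 + 6/11 → 1
L = 13/44 + 6/11 + 1 = 81/44 ≈ 1.841 bits/symbol.

1.841 bits/symbol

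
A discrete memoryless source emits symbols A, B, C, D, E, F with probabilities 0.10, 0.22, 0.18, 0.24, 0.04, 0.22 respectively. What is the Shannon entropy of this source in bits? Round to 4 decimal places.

H = −Σ pᵢ log₂ pᵢ.
−0.10·log₂(0.10) = 0.3322
−0.22·log₂(0.22) = 0.4806
−0.18·log₂(0.18) = 0.4453
−0.24·log₂(0.24) = 0.4941
−0.04·log₂(0.04) = 0.1858
−0.22·log₂(0.22) = 0.4806
Sum ≈ 2.4185 → 2.4185 bits.

2.4185 bits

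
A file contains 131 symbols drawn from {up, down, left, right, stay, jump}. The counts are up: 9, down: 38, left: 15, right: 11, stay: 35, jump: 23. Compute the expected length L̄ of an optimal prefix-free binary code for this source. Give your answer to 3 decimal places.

Probabilities are the counts divided by 131.
Repeatedly combine the two least-probable nodes; the expected code length is the sum of the merged weights.
merge 9/131 + 11/131 → 20/131
merge 15/131 + 20/131 → 35/131
merge 23/131 + 35/131 → 58/131
merge 35/131 + 38/131 → 73/131
merge 58/131 + 73/131 → 1
L = 20/131 + 35/131 + 58/131 + 73/131 + 1 = 317/131 ≈ 2.420 bits/symbol.

2.420 bits/symbol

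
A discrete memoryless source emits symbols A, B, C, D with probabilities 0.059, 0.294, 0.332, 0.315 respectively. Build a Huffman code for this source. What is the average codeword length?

Repeatedly combine the two least-probable nodes; the expected code length is the sum of the merged weights.
merge 59/1000 + 147/500 → 353/1000
merge 63/200 + 83/250 → 647/1000
merge 353/1000 + 647/1000 → 1
L = 353/1000 + 647/1000 + 1 = 2 bits/symbol.

2 bits/symbol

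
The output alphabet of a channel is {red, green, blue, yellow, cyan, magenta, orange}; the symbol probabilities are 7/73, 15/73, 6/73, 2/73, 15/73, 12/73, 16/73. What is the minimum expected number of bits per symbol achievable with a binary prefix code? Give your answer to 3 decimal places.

2.685 bits/symbol

Repeatedly combine the two least-probable nodes; the expected code length is the sum of the merged weights.
merge 2/73 + 6/73 → 8/73
merge 7/73 + 8/73 → 15/73
merge 12/73 + 15/73 → 27/73
merge 15/73 + 15/73 → 30/73
merge 16/73 + 27/73 → 43/73
merge 30/73 + 43/73 → 1
L = 8/73 + 15/73 + 27/73 + 30/73 + 43/73 + 1 = 196/73 ≈ 2.685 bits/symbol.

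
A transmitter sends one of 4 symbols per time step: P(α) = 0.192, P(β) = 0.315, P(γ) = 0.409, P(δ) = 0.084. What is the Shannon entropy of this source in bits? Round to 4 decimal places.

H = −Σ pᵢ log₂ pᵢ.
−0.192·log₂(0.192) = 0.4571
−0.315·log₂(0.315) = 0.5250
−0.409·log₂(0.409) = 0.5275
−0.084·log₂(0.084) = 0.3002
Sum ≈ 1.8098 → 1.8098 bits.

1.8098 bits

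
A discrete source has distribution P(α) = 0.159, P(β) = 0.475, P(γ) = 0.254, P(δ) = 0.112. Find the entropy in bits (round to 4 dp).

H = −Σ pᵢ log₂ pᵢ.
−0.159·log₂(0.159) = 0.4218
−0.475·log₂(0.475) = 0.5102
−0.254·log₂(0.254) = 0.5022
−0.112·log₂(0.112) = 0.3537
Sum ≈ 1.7879 → 1.7879 bits.

1.7879 bits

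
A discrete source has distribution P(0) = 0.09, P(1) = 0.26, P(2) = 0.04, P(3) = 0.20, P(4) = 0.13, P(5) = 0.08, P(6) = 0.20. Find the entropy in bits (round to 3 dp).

H = −Σ pᵢ log₂ pᵢ.
−0.09·log₂(0.09) = 0.3127
−0.26·log₂(0.26) = 0.5053
−0.04·log₂(0.04) = 0.1858
−0.20·log₂(0.20) = 0.4644
−0.13·log₂(0.13) = 0.3826
−0.08·log₂(0.08) = 0.2915
−0.20·log₂(0.20) = 0.4644
Sum ≈ 2.6066 → 2.607 bits.

2.607 bits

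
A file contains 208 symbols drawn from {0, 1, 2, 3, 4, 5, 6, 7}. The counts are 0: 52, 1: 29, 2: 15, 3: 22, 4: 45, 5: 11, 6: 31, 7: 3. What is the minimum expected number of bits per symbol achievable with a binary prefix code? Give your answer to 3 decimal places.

Probabilities are the counts divided by 208.
Repeatedly combine the two least-probable nodes; the expected code length is the sum of the merged weights.
merge 3/208 + 11/208 → 7/104
merge 7/104 + 15/208 → 29/208
merge 11/104 + 29/208 → 51/208
merge 29/208 + 31/208 → 15/52
merge 45/208 + 51/208 → 6/13
merge 1/4 + 15/52 → 7/13
merge 6/13 + 7/13 → 1
L = 7/104 + 29/208 + 51/208 + 15/52 + 6/13 + 7/13 + 1 = 285/104 ≈ 2.740 bits/symbol.

2.740 bits/symbol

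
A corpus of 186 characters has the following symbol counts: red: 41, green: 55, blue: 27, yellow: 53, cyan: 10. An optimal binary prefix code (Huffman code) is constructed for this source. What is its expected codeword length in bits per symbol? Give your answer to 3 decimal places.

Probabilities are the counts divided by 186.
Repeatedly combine the two least-probable nodes; the expected code length is the sum of the merged weights.
merge 5/93 + 9/62 → 37/186
merge 37/186 + 41/186 → 13/31
merge 53/186 + 55/186 → 18/31
merge 13/31 + 18/31 → 1
L = 37/186 + 13/31 + 18/31 + 1 = 409/186 ≈ 2.199 bits/symbol.

2.199 bits/symbol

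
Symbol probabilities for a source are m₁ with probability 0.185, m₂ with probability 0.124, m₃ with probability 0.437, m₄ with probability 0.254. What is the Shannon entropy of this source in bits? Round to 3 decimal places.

H = −Σ pᵢ log₂ pᵢ.
−0.185·log₂(0.185) = 0.4504
−0.124·log₂(0.124) = 0.3734
−0.437·log₂(0.437) = 0.5219
−0.254·log₂(0.254) = 0.5022
Sum ≈ 1.8479 → 1.848 bits.

1.848 bits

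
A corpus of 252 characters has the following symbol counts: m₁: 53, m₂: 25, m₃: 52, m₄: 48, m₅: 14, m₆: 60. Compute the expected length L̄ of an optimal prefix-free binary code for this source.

Probabilities are the counts divided by 252.
Repeatedly combine the two least-probable nodes; the expected code length is the sum of the merged weights.
merge 1/18 + 25/252 → 13/84
merge 13/84 + 4/21 → 29/84
merge 13/63 + 53/252 → 5/12
merge 5/21 + 29/84 → 7/12
merge 5/12 + 7/12 → 1
L = 13/84 + 29/84 + 5/12 + 7/12 + 1 = 5/2 = 2.5 bits/symbol.

2.5 bits/symbol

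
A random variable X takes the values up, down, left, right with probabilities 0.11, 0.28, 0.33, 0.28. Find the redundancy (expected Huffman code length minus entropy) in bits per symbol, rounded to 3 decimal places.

0.093 bits

Entropy H = −Σ p log₂ p ≈ 1.9065 bits.
Huffman merges: 11/100+7/25→39/100; 7/25+33/100→61/100; 39/100+61/100→1. L = 2 ≈ 2.0000.
L − H = 2.0000 − 1.9065 = 0.093 bits.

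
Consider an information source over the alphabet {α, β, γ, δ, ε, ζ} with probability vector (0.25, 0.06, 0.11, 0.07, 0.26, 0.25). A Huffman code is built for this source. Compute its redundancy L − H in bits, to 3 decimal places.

0.002 bits

Entropy H = −Σ p log₂ p ≈ 2.3677 bits.
Huffman merges: 3/50+7/100→13/100; 11/100+13/100→6/25; 6/25+1/4→49/100; 1/4+13/50→51/100; 49/100+51/100→1. L = 237/100 ≈ 2.3700.
L − H = 2.3700 − 2.3677 = 0.002 bits.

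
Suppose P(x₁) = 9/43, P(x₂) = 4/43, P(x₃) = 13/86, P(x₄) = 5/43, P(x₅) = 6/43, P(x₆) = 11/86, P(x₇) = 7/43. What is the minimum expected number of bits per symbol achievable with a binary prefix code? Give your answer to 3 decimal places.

2.791 bits/symbol

Repeatedly combine the two least-probable nodes; the expected code length is the sum of the merged weights.
merge 4/43 + 5/43 → 9/43
merge 11/86 + 6/43 → 23/86
merge 13/86 + 7/43 → 27/86
merge 9/43 + 9/43 → 18/43
merge 23/86 + 27/86 → 25/43
merge 18/43 + 25/43 → 1
L = 9/43 + 23/86 + 27/86 + 18/43 + 25/43 + 1 = 120/43 ≈ 2.791 bits/symbol.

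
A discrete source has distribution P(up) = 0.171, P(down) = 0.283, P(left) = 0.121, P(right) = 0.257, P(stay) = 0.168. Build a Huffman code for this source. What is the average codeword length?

2.289 bits/symbol

Repeatedly combine the two least-probable nodes; the expected code length is the sum of the merged weights.
merge 121/1000 + 21/125 → 289/1000
merge 171/1000 + 257/1000 → 107/250
merge 283/1000 + 289/1000 → 143/250
merge 107/250 + 143/250 → 1
L = 289/1000 + 107/250 + 143/250 + 1 = 2289/1000 = 2.289 bits/symbol.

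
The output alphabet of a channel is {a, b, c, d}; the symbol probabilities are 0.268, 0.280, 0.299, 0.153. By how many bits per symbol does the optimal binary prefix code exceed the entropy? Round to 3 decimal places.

Entropy H = −Σ p log₂ p ≈ 1.9585 bits.
Huffman merges: 153/1000+67/250→421/1000; 7/25+299/1000→579/1000; 421/1000+579/1000→1. L = 2 ≈ 2.0000.
L − H = 2.0000 − 1.9585 = 0.041 bits.

0.041 bits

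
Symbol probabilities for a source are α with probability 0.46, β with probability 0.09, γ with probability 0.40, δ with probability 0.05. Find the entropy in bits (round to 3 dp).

1.573 bits

H = −Σ pᵢ log₂ pᵢ.
−0.46·log₂(0.46) = 0.5153
−0.09·log₂(0.09) = 0.3127
−0.40·log₂(0.40) = 0.5288
−0.05·log₂(0.05) = 0.2161
Sum ≈ 1.5729 → 1.573 bits.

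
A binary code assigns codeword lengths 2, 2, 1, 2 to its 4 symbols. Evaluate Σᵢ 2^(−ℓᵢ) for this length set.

With common denominator 2^2 = 4: Σ 2^(−ℓᵢ) = 1/4 + 1/4 + 2/4 + 1/4 = 5/4 = 1.25.

1.25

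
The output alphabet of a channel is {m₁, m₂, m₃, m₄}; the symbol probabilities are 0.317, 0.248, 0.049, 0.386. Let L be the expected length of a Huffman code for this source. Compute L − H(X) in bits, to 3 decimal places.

0.143 bits

Entropy H = −Σ p log₂ p ≈ 1.7676 bits.
Huffman merges: 49/1000+31/125→297/1000; 297/1000+317/1000→307/500; 193/500+307/500→1. L = 1911/1000 ≈ 1.9110.
L − H = 1.9110 − 1.7676 = 0.143 bits.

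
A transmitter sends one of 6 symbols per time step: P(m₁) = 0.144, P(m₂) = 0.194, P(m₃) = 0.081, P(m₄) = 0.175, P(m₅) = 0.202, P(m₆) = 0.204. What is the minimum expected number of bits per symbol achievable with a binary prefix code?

2.594 bits/symbol

Repeatedly combine the two least-probable nodes; the expected code length is the sum of the merged weights.
merge 81/1000 + 18/125 → 9/40
merge 7/40 + 97/500 → 369/1000
merge 101/500 + 51/250 → 203/500
merge 9/40 + 369/1000 → 297/500
merge 203/500 + 297/500 → 1
L = 9/40 + 369/1000 + 203/500 + 297/500 + 1 = 1297/500 = 2.594 bits/symbol.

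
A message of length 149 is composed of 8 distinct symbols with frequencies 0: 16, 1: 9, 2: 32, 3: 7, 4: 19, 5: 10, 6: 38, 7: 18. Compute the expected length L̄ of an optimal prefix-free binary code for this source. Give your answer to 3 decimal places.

Probabilities are the counts divided by 149.
Repeatedly combine the two least-probable nodes; the expected code length is the sum of the merged weights.
merge 7/149 + 9/149 → 16/149
merge 10/149 + 16/149 → 26/149
merge 16/149 + 18/149 → 34/149
merge 19/149 + 26/149 → 45/149
merge 32/149 + 34/149 → 66/149
merge 38/149 + 45/149 → 83/149
merge 66/149 + 83/149 → 1
L = 16/149 + 26/149 + 34/149 + 45/149 + 66/149 + 83/149 + 1 = 419/149 ≈ 2.812 bits/symbol.

2.812 bits/symbol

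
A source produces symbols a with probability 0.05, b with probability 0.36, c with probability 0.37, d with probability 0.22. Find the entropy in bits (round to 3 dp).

1.758 bits

H = −Σ pᵢ log₂ pᵢ.
−0.05·log₂(0.05) = 0.2161
−0.36·log₂(0.36) = 0.5306
−0.37·log₂(0.37) = 0.5307
−0.22·log₂(0.22) = 0.4806
Sum ≈ 1.7580 → 1.758 bits.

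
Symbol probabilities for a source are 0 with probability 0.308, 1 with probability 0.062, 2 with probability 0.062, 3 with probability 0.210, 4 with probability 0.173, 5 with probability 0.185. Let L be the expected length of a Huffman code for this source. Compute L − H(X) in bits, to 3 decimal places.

Entropy H = −Σ p log₂ p ≈ 2.3818 bits.
Huffman merges: 31/500+31/500→31/250; 31/250+173/1000→297/1000; 37/200+21/100→79/200; 297/1000+77/250→121/200; 79/200+121/200→1. L = 2421/1000 ≈ 2.4210.
L − H = 2.4210 − 2.3818 = 0.039 bits.

0.039 bits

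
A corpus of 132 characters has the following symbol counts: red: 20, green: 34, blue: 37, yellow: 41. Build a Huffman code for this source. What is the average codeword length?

Probabilities are the counts divided by 132.
Repeatedly combine the two least-probable nodes; the expected code length is the sum of the merged weights.
merge 5/33 + 17/66 → 9/22
merge 37/132 + 41/132 → 13/22
merge 9/22 + 13/22 → 1
L = 9/22 + 13/22 + 1 = 2 bits/symbol.

2 bits/symbol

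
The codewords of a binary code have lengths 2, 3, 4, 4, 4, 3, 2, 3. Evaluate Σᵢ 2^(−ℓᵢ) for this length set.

1.0625

With common denominator 2^4 = 16: Σ 2^(−ℓᵢ) = 4/16 + 2/16 + 1/16 + 1/16 + 1/16 + 2/16 + 4/16 + 2/16 = 17/16 = 1.0625.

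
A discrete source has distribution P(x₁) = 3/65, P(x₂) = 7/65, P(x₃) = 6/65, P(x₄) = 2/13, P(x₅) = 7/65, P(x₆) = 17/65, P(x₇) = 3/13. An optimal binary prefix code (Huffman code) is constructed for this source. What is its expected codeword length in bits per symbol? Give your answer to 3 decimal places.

2.646 bits/symbol

Repeatedly combine the two least-probable nodes; the expected code length is the sum of the merged weights.
merge 3/65 + 6/65 → 9/65
merge 7/65 + 7/65 → 14/65
merge 9/65 + 2/13 → 19/65
merge 14/65 + 3/13 → 29/65
merge 17/65 + 19/65 → 36/65
merge 29/65 + 36/65 → 1
L = 9/65 + 14/65 + 19/65 + 29/65 + 36/65 + 1 = 172/65 ≈ 2.646 bits/symbol.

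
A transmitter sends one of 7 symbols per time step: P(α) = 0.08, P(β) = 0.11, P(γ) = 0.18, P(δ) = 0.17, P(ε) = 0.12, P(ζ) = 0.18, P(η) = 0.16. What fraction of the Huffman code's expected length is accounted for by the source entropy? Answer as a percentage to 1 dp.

Entropy H = −Σ p log₂ p ≈ 2.7571 bits.
Huffman merges: 2/25+11/100→19/100; 3/25+4/25→7/25; 17/100+9/50→7/20; 9/50+19/100→37/100; 7/25+7/20→63/100; 37/100+63/100→1. L = 141/50 ≈ 2.8200.
Efficiency = H/L = 2.7571/2.8200 = 97.8%.

97.8%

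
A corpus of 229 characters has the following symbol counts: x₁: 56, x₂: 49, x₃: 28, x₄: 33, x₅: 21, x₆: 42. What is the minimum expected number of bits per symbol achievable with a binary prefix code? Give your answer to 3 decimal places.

2.541 bits/symbol

Probabilities are the counts divided by 229.
Repeatedly combine the two least-probable nodes; the expected code length is the sum of the merged weights.
merge 21/229 + 28/229 → 49/229
merge 33/229 + 42/229 → 75/229
merge 49/229 + 49/229 → 98/229
merge 56/229 + 75/229 → 131/229
merge 98/229 + 131/229 → 1
L = 49/229 + 75/229 + 98/229 + 131/229 + 1 = 582/229 ≈ 2.541 bits/symbol.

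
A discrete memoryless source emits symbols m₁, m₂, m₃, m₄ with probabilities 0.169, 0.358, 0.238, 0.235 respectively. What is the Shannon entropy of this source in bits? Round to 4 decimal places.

1.9479 bits

H = −Σ pᵢ log₂ pᵢ.
−0.169·log₂(0.169) = 0.4335
−0.358·log₂(0.358) = 0.5305
−0.238·log₂(0.238) = 0.4929
−0.235·log₂(0.235) = 0.4910
Sum ≈ 1.9479 → 1.9479 bits.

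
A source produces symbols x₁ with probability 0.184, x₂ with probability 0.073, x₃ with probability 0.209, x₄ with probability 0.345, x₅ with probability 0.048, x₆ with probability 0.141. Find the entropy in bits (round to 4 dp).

2.3355 bits

H = −Σ pᵢ log₂ pᵢ.
−0.184·log₂(0.184) = 0.4494
−0.073·log₂(0.073) = 0.2756
−0.209·log₂(0.209) = 0.4720
−0.345·log₂(0.345) = 0.5297
−0.048·log₂(0.048) = 0.2103
−0.141·log₂(0.141) = 0.3985
Sum ≈ 2.3355 → 2.3355 bits.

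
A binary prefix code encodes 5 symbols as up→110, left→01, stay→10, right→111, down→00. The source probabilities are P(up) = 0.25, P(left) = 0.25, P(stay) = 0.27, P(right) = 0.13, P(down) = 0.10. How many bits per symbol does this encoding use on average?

2.38 bits/symbol

L̄ = Σ pᵢ·ℓᵢ = 0.25·3 + 0.25·2 + 0.27·2 + 0.13·3 + 0.10·2 = 2.38 bits/symbol.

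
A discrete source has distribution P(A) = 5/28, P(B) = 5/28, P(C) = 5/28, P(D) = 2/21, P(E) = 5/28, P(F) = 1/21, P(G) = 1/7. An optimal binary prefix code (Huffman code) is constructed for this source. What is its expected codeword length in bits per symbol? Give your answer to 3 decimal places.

2.786 bits/symbol

Repeatedly combine the two least-probable nodes; the expected code length is the sum of the merged weights.
merge 1/21 + 2/21 → 1/7
merge 1/7 + 1/7 → 2/7
merge 5/28 + 5/28 → 5/14
merge 5/28 + 5/28 → 5/14
merge 2/7 + 5/14 → 9/14
merge 5/14 + 9/14 → 1
L = 1/7 + 2/7 + 5/14 + 5/14 + 9/14 + 1 = 39/14 ≈ 2.786 bits/symbol.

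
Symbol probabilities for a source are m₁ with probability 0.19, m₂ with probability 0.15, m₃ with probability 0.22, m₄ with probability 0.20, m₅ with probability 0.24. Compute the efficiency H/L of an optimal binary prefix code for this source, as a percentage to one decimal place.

98.5%

Entropy H = −Σ p log₂ p ≈ 2.3049 bits.
Huffman merges: 3/20+19/100→17/50; 1/5+11/50→21/50; 6/25+17/50→29/50; 21/50+29/50→1. L = 117/50 ≈ 2.3400.
Efficiency = H/L = 2.3049/2.3400 = 98.5%.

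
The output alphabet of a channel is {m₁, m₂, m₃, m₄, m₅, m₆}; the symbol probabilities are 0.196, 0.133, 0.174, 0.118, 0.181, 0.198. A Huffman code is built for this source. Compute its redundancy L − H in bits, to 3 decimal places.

0.046 bits

Entropy H = −Σ p log₂ p ≈ 2.5596 bits.
Huffman merges: 59/500+133/1000→251/1000; 87/500+181/1000→71/200; 49/250+99/500→197/500; 251/1000+71/200→303/500; 197/500+303/500→1. L = 1303/500 ≈ 2.6060.
L − H = 2.6060 − 2.5596 = 0.046 bits.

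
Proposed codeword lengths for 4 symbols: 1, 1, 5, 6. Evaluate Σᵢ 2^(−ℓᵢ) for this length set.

1.046875

With common denominator 2^6 = 64: Σ 2^(−ℓᵢ) = 32/64 + 32/64 + 2/64 + 1/64 = 67/64 = 1.046875.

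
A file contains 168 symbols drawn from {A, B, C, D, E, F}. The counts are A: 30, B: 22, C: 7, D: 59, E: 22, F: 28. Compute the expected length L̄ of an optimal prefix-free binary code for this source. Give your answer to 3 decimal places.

2.470 bits/symbol

Probabilities are the counts divided by 168.
Repeatedly combine the two least-probable nodes; the expected code length is the sum of the merged weights.
merge 1/24 + 11/84 → 29/168
merge 11/84 + 1/6 → 25/84
merge 29/168 + 5/28 → 59/168
merge 25/84 + 59/168 → 109/168
merge 59/168 + 109/168 → 1
L = 29/168 + 25/84 + 59/168 + 109/168 + 1 = 415/168 ≈ 2.470 bits/symbol.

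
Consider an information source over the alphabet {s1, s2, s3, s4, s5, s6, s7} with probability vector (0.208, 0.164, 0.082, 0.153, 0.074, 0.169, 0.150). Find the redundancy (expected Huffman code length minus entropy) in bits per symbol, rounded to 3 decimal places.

0.048 bits

Entropy H = −Σ p log₂ p ≈ 2.7312 bits.
Huffman merges: 37/500+41/500→39/250; 3/20+153/1000→303/1000; 39/250+41/250→8/25; 169/1000+26/125→377/1000; 303/1000+8/25→623/1000; 377/1000+623/1000→1. L = 2779/1000 ≈ 2.7790.
L − H = 2.7790 − 2.7312 = 0.048 bits.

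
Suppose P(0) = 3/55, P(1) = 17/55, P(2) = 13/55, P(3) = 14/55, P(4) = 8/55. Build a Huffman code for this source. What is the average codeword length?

2.2 bits/symbol

Repeatedly combine the two least-probable nodes; the expected code length is the sum of the merged weights.
merge 3/55 + 8/55 → 1/5
merge 1/5 + 13/55 → 24/55
merge 14/55 + 17/55 → 31/55
merge 24/55 + 31/55 → 1
L = 1/5 + 24/55 + 31/55 + 1 = 11/5 = 2.2 bits/symbol.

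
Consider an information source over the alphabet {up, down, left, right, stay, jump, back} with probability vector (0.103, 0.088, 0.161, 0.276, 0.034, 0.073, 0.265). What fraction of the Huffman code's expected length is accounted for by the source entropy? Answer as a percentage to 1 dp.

Entropy H = −Σ p log₂ p ≈ 2.5324 bits.
Huffman merges: 17/500+73/1000→107/1000; 11/125+103/1000→191/1000; 107/1000+161/1000→67/250; 191/1000+53/200→57/125; 67/250+69/250→68/125; 57/125+68/125→1. L = 1283/500 ≈ 2.5660.
Efficiency = H/L = 2.5324/2.5660 = 98.7%.

98.7%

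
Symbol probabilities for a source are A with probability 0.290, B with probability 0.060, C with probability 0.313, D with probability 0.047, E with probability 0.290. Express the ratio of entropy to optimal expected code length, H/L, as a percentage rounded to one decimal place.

Entropy H = −Σ p log₂ p ≈ 2.0112 bits.
Huffman merges: 47/1000+3/50→107/1000; 107/1000+29/100→397/1000; 29/100+313/1000→603/1000; 397/1000+603/1000→1. L = 2107/1000 ≈ 2.1070.
Efficiency = H/L = 2.0112/2.1070 = 95.5%.

95.5%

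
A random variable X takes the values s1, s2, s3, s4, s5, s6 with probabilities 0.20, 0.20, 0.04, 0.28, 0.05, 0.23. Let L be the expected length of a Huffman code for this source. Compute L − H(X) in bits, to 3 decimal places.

Entropy H = −Σ p log₂ p ≈ 2.3325 bits.
Huffman merges: 1/25+1/20→9/100; 9/100+1/5→29/100; 1/5+23/100→43/100; 7/25+29/100→57/100; 43/100+57/100→1. L = 119/50 ≈ 2.3800.
L − H = 2.3800 − 2.3325 = 0.047 bits.

0.047 bits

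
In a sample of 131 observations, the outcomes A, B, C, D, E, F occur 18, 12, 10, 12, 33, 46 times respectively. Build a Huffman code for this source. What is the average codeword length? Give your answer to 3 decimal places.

2.397 bits/symbol

Probabilities are the counts divided by 131.
Repeatedly combine the two least-probable nodes; the expected code length is the sum of the merged weights.
merge 10/131 + 12/131 → 22/131
merge 12/131 + 18/131 → 30/131
merge 22/131 + 30/131 → 52/131
merge 33/131 + 46/131 → 79/131
merge 52/131 + 79/131 → 1
L = 22/131 + 30/131 + 52/131 + 79/131 + 1 = 314/131 ≈ 2.397 bits/symbol.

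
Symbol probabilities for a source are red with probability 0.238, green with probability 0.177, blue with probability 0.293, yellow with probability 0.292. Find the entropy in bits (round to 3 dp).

H = −Σ pᵢ log₂ pᵢ.
−0.238·log₂(0.238) = 0.4929
−0.177·log₂(0.177) = 0.4422
−0.293·log₂(0.293) = 0.5189
−0.292·log₂(0.292) = 0.5186
Sum ≈ 1.9726 → 1.973 bits.

1.973 bits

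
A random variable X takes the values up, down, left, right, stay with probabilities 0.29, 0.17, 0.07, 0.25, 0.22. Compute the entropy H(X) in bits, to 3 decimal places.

H = −Σ pᵢ log₂ pᵢ.
−0.29·log₂(0.29) = 0.5179
−0.17·log₂(0.17) = 0.4346
−0.07·log₂(0.07) = 0.2686
−0.25·log₂(0.25) = 0.5000
−0.22·log₂(0.22) = 0.4806
Sum ≈ 2.2016 → 2.202 bits.

2.202 bits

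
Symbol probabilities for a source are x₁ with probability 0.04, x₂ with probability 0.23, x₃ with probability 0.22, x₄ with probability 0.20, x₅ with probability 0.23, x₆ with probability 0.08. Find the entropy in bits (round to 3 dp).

H = −Σ pᵢ log₂ pᵢ.
−0.04·log₂(0.04) = 0.1858
−0.23·log₂(0.23) = 0.4877
−0.22·log₂(0.22) = 0.4806
−0.20·log₂(0.20) = 0.4644
−0.23·log₂(0.23) = 0.4877
−0.08·log₂(0.08) = 0.2915
Sum ≈ 2.3976 → 2.398 bits.

2.398 bits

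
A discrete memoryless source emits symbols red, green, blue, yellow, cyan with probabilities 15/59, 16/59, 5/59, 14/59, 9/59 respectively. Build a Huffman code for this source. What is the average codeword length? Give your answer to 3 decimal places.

2.237 bits/symbol

Repeatedly combine the two least-probable nodes; the expected code length is the sum of the merged weights.
merge 5/59 + 9/59 → 14/59
merge 14/59 + 14/59 → 28/59
merge 15/59 + 16/59 → 31/59
merge 28/59 + 31/59 → 1
L = 14/59 + 28/59 + 31/59 + 1 = 132/59 ≈ 2.237 bits/symbol.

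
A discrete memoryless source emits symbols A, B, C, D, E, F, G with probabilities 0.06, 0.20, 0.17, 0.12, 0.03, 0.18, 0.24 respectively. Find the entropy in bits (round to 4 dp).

2.6008 bits

H = −Σ pᵢ log₂ pᵢ.
−0.06·log₂(0.06) = 0.2435
−0.20·log₂(0.20) = 0.4644
−0.17·log₂(0.17) = 0.4346
−0.12·log₂(0.12) = 0.3671
−0.03·log₂(0.03) = 0.1518
−0.18·log₂(0.18) = 0.4453
−0.24·log₂(0.24) = 0.4941
Sum ≈ 2.6008 → 2.6008 bits.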